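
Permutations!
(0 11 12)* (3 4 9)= (0 11 12)(3 4 9)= [11, 1, 2, 4, 9, 5, 6, 7, 8, 3, 10, 12, 0]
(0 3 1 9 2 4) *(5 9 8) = [3, 8, 4, 1, 0, 9, 6, 7, 5, 2] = (0 3 1 8 5 9 2 4)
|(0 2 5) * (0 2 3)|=|(0 3)(2 5)|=2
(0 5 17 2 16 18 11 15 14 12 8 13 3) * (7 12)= (0 5 17 2 16 18 11 15 14 7 12 8 13 3)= [5, 1, 16, 0, 4, 17, 6, 12, 13, 9, 10, 15, 8, 3, 7, 14, 18, 2, 11]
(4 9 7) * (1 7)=(1 7 4 9)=[0, 7, 2, 3, 9, 5, 6, 4, 8, 1]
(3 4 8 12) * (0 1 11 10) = (0 1 11 10)(3 4 8 12) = [1, 11, 2, 4, 8, 5, 6, 7, 12, 9, 0, 10, 3]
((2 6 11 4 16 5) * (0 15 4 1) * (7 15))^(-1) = ((0 7 15 4 16 5 2 6 11 1))^(-1) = (0 1 11 6 2 5 16 4 15 7)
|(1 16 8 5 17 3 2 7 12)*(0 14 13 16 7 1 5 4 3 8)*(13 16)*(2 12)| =6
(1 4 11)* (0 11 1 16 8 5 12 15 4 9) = (0 11 16 8 5 12 15 4 1 9) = [11, 9, 2, 3, 1, 12, 6, 7, 5, 0, 10, 16, 15, 13, 14, 4, 8]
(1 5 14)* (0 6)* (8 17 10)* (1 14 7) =(0 6)(1 5 7)(8 17 10) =[6, 5, 2, 3, 4, 7, 0, 1, 17, 9, 8, 11, 12, 13, 14, 15, 16, 10]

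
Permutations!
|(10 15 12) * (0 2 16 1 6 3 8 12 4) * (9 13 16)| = 13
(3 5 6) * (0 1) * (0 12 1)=(1 12)(3 5 6)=[0, 12, 2, 5, 4, 6, 3, 7, 8, 9, 10, 11, 1]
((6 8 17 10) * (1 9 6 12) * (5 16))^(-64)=(1 12 10 17 8 6 9)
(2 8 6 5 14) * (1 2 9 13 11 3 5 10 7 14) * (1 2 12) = [0, 12, 8, 5, 4, 2, 10, 14, 6, 13, 7, 3, 1, 11, 9] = (1 12)(2 8 6 10 7 14 9 13 11 3 5)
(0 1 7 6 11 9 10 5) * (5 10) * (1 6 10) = [6, 7, 2, 3, 4, 0, 11, 10, 8, 5, 1, 9] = (0 6 11 9 5)(1 7 10)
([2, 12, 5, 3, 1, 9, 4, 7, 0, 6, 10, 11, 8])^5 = [4, 5, 1, 3, 2, 12, 0, 7, 6, 8, 10, 11, 9]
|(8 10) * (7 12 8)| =|(7 12 8 10)| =4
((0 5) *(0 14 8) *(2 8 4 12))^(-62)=(0 5 14 4 12 2 8)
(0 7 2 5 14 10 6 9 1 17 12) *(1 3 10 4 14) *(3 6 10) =(0 7 2 5 1 17 12)(4 14)(6 9) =[7, 17, 5, 3, 14, 1, 9, 2, 8, 6, 10, 11, 0, 13, 4, 15, 16, 12]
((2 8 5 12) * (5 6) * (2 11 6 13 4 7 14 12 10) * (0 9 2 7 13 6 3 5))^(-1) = ((0 9 2 8 6)(3 5 10 7 14 12 11)(4 13))^(-1) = (0 6 8 2 9)(3 11 12 14 7 10 5)(4 13)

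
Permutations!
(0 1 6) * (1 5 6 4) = (0 5 6)(1 4) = [5, 4, 2, 3, 1, 6, 0]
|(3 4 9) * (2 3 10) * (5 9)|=|(2 3 4 5 9 10)|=6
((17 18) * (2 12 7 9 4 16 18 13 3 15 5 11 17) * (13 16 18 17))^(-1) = ((2 12 7 9 4 18)(3 15 5 11 13)(16 17))^(-1) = (2 18 4 9 7 12)(3 13 11 5 15)(16 17)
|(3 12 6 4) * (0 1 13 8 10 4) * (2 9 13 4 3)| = 11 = |(0 1 4 2 9 13 8 10 3 12 6)|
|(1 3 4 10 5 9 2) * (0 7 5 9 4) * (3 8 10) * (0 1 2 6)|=10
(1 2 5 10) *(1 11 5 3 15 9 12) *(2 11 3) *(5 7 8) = (1 11 7 8 5 10 3 15 9 12) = [0, 11, 2, 15, 4, 10, 6, 8, 5, 12, 3, 7, 1, 13, 14, 9]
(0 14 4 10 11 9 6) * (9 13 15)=(0 14 4 10 11 13 15 9 6)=[14, 1, 2, 3, 10, 5, 0, 7, 8, 6, 11, 13, 12, 15, 4, 9]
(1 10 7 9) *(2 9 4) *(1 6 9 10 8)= (1 8)(2 10 7 4)(6 9)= [0, 8, 10, 3, 2, 5, 9, 4, 1, 6, 7]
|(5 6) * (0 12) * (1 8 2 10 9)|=10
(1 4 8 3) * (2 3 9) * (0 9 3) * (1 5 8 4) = [9, 1, 0, 5, 4, 8, 6, 7, 3, 2] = (0 9 2)(3 5 8)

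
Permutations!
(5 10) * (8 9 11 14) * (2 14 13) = [0, 1, 14, 3, 4, 10, 6, 7, 9, 11, 5, 13, 12, 2, 8] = (2 14 8 9 11 13)(5 10)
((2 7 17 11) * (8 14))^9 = (2 7 17 11)(8 14)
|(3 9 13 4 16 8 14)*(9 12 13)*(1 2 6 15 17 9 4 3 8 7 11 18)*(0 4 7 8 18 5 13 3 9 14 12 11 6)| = 18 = |(0 4 16 8 12 3 11 5 13 9 7 6 15 17 14 18 1 2)|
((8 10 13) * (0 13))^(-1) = ((0 13 8 10))^(-1) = (0 10 8 13)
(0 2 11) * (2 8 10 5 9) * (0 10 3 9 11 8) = [0, 1, 8, 9, 4, 11, 6, 7, 3, 2, 5, 10] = (2 8 3 9)(5 11 10)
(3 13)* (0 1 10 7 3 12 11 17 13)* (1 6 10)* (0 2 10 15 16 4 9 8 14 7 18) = [6, 1, 10, 2, 9, 5, 15, 3, 14, 8, 18, 17, 11, 12, 7, 16, 4, 13, 0] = (0 6 15 16 4 9 8 14 7 3 2 10 18)(11 17 13 12)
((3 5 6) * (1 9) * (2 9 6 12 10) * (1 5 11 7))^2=((1 6 3 11 7)(2 9 5 12 10))^2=(1 3 7 6 11)(2 5 10 9 12)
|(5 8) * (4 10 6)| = |(4 10 6)(5 8)| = 6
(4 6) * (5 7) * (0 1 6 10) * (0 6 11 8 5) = (0 1 11 8 5 7)(4 10 6) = [1, 11, 2, 3, 10, 7, 4, 0, 5, 9, 6, 8]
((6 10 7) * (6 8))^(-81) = (6 8 7 10)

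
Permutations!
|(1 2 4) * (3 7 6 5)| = |(1 2 4)(3 7 6 5)| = 12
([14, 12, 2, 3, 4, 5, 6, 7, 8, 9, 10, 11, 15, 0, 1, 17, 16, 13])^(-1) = [13, 14, 2, 3, 4, 5, 6, 7, 8, 9, 10, 11, 1, 17, 0, 12, 16, 15]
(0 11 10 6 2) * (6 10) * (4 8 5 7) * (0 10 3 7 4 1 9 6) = (0 11)(1 9 6 2 10 3 7)(4 8 5) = [11, 9, 10, 7, 8, 4, 2, 1, 5, 6, 3, 0]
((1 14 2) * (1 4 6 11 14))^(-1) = ((2 4 6 11 14))^(-1) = (2 14 11 6 4)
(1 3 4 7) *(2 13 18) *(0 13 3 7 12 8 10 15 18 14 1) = (0 13 14 1 7)(2 3 4 12 8 10 15 18) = [13, 7, 3, 4, 12, 5, 6, 0, 10, 9, 15, 11, 8, 14, 1, 18, 16, 17, 2]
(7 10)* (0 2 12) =[2, 1, 12, 3, 4, 5, 6, 10, 8, 9, 7, 11, 0] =(0 2 12)(7 10)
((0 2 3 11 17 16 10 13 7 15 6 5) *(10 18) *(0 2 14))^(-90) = (2 10)(3 13)(5 18)(6 16)(7 11)(15 17)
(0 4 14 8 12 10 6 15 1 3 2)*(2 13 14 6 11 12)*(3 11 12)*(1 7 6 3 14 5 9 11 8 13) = [4, 8, 0, 1, 3, 9, 15, 6, 2, 11, 12, 14, 10, 5, 13, 7] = (0 4 3 1 8 2)(5 9 11 14 13)(6 15 7)(10 12)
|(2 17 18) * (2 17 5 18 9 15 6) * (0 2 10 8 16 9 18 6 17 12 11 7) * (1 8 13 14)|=17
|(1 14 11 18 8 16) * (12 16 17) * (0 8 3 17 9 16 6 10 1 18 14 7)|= 12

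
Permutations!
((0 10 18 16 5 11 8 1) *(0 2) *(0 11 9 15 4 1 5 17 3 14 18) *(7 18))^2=(1 11 5 15)(2 8 9 4)(3 7 16)(14 18 17)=((0 10)(1 2 11 8 5 9 15 4)(3 14 7 18 16 17))^2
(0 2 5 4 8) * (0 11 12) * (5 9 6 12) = (0 2 9 6 12)(4 8 11 5) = [2, 1, 9, 3, 8, 4, 12, 7, 11, 6, 10, 5, 0]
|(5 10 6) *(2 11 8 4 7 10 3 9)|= 10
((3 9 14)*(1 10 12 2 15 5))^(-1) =(1 5 15 2 12 10)(3 14 9)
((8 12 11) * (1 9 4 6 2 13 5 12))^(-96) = ((1 9 4 6 2 13 5 12 11 8))^(-96) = (1 2 11 4 5)(6 12 9 13 8)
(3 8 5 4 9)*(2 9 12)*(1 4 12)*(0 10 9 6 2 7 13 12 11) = (0 10 9 3 8 5 11)(1 4)(2 6)(7 13 12) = [10, 4, 6, 8, 1, 11, 2, 13, 5, 3, 9, 0, 7, 12]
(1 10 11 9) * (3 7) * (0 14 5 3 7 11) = (0 14 5 3 11 9 1 10) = [14, 10, 2, 11, 4, 3, 6, 7, 8, 1, 0, 9, 12, 13, 5]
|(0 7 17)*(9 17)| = |(0 7 9 17)| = 4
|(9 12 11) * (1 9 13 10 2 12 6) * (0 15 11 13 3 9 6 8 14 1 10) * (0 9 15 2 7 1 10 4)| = 12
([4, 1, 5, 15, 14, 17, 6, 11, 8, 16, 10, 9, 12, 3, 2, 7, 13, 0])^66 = (17)(3 11 13 7 16 15 9)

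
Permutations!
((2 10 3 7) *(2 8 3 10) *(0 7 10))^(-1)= (0 10 3 8 7)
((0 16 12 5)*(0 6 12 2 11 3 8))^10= (0 3 2)(5 6 12)(8 11 16)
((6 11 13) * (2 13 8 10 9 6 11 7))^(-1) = ((2 13 11 8 10 9 6 7))^(-1) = (2 7 6 9 10 8 11 13)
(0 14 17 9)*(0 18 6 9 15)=[14, 1, 2, 3, 4, 5, 9, 7, 8, 18, 10, 11, 12, 13, 17, 0, 16, 15, 6]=(0 14 17 15)(6 9 18)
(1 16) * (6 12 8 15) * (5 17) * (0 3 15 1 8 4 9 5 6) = (0 3 15)(1 16 8)(4 9 5 17 6 12) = [3, 16, 2, 15, 9, 17, 12, 7, 1, 5, 10, 11, 4, 13, 14, 0, 8, 6]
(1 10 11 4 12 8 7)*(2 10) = [0, 2, 10, 3, 12, 5, 6, 1, 7, 9, 11, 4, 8] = (1 2 10 11 4 12 8 7)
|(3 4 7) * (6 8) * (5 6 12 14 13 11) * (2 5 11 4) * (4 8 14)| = 10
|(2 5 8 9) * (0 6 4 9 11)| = 8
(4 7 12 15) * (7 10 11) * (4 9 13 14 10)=(7 12 15 9 13 14 10 11)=[0, 1, 2, 3, 4, 5, 6, 12, 8, 13, 11, 7, 15, 14, 10, 9]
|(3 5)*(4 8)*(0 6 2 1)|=4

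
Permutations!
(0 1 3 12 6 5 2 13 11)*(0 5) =(0 1 3 12 6)(2 13 11 5) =[1, 3, 13, 12, 4, 2, 0, 7, 8, 9, 10, 5, 6, 11]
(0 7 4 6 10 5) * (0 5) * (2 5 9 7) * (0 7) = (0 2 5 9)(4 6 10 7) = [2, 1, 5, 3, 6, 9, 10, 4, 8, 0, 7]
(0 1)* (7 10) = (0 1)(7 10) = [1, 0, 2, 3, 4, 5, 6, 10, 8, 9, 7]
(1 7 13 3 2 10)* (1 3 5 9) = (1 7 13 5 9)(2 10 3) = [0, 7, 10, 2, 4, 9, 6, 13, 8, 1, 3, 11, 12, 5]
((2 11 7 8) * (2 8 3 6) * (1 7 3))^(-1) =(1 7)(2 6 3 11)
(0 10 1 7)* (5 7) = (0 10 1 5 7) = [10, 5, 2, 3, 4, 7, 6, 0, 8, 9, 1]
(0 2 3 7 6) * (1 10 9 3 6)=(0 2 6)(1 10 9 3 7)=[2, 10, 6, 7, 4, 5, 0, 1, 8, 3, 9]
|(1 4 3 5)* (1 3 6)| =|(1 4 6)(3 5)| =6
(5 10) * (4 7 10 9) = (4 7 10 5 9) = [0, 1, 2, 3, 7, 9, 6, 10, 8, 4, 5]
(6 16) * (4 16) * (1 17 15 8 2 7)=(1 17 15 8 2 7)(4 16 6)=[0, 17, 7, 3, 16, 5, 4, 1, 2, 9, 10, 11, 12, 13, 14, 8, 6, 15]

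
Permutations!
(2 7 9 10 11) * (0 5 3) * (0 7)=[5, 1, 0, 7, 4, 3, 6, 9, 8, 10, 11, 2]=(0 5 3 7 9 10 11 2)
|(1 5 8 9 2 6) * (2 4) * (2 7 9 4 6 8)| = |(1 5 2 8 4 7 9 6)| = 8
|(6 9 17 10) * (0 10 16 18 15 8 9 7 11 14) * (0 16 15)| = |(0 10 6 7 11 14 16 18)(8 9 17 15)| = 8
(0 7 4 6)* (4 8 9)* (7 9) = (0 9 4 6)(7 8) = [9, 1, 2, 3, 6, 5, 0, 8, 7, 4]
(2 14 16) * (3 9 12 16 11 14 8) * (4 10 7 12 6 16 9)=[0, 1, 8, 4, 10, 5, 16, 12, 3, 6, 7, 14, 9, 13, 11, 15, 2]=(2 8 3 4 10 7 12 9 6 16)(11 14)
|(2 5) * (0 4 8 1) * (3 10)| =4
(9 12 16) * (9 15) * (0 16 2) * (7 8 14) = (0 16 15 9 12 2)(7 8 14) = [16, 1, 0, 3, 4, 5, 6, 8, 14, 12, 10, 11, 2, 13, 7, 9, 15]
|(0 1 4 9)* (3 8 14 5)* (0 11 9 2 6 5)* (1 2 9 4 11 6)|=11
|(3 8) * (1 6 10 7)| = 4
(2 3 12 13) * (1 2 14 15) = (1 2 3 12 13 14 15) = [0, 2, 3, 12, 4, 5, 6, 7, 8, 9, 10, 11, 13, 14, 15, 1]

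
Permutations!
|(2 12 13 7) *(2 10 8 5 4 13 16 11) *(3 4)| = 28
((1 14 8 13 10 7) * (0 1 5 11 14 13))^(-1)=((0 1 13 10 7 5 11 14 8))^(-1)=(0 8 14 11 5 7 10 13 1)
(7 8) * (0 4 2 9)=[4, 1, 9, 3, 2, 5, 6, 8, 7, 0]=(0 4 2 9)(7 8)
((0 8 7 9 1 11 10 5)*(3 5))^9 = (11)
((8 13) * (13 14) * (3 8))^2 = (3 14)(8 13)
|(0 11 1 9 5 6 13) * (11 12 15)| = 9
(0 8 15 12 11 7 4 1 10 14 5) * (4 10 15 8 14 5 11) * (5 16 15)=(0 14 11 7 10 16 15 12 4 1 5)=[14, 5, 2, 3, 1, 0, 6, 10, 8, 9, 16, 7, 4, 13, 11, 12, 15]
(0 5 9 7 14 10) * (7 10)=[5, 1, 2, 3, 4, 9, 6, 14, 8, 10, 0, 11, 12, 13, 7]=(0 5 9 10)(7 14)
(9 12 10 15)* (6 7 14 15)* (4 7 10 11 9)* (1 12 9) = (1 12 11)(4 7 14 15)(6 10) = [0, 12, 2, 3, 7, 5, 10, 14, 8, 9, 6, 1, 11, 13, 15, 4]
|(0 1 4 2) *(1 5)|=5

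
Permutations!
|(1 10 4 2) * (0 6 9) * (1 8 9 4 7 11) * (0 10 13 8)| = 28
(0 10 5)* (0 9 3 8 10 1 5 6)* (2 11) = (0 1 5 9 3 8 10 6)(2 11) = [1, 5, 11, 8, 4, 9, 0, 7, 10, 3, 6, 2]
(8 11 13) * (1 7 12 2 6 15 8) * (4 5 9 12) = [0, 7, 6, 3, 5, 9, 15, 4, 11, 12, 10, 13, 2, 1, 14, 8] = (1 7 4 5 9 12 2 6 15 8 11 13)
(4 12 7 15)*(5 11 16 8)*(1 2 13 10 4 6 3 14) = [0, 2, 13, 14, 12, 11, 3, 15, 5, 9, 4, 16, 7, 10, 1, 6, 8] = (1 2 13 10 4 12 7 15 6 3 14)(5 11 16 8)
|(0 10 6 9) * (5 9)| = |(0 10 6 5 9)| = 5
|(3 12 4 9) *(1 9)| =|(1 9 3 12 4)| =5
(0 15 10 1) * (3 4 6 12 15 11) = (0 11 3 4 6 12 15 10 1) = [11, 0, 2, 4, 6, 5, 12, 7, 8, 9, 1, 3, 15, 13, 14, 10]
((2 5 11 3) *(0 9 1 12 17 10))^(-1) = (0 10 17 12 1 9)(2 3 11 5)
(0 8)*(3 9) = (0 8)(3 9) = [8, 1, 2, 9, 4, 5, 6, 7, 0, 3]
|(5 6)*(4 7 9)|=6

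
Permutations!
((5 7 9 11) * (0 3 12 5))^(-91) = (12)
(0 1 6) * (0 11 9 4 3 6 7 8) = (0 1 7 8)(3 6 11 9 4) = [1, 7, 2, 6, 3, 5, 11, 8, 0, 4, 10, 9]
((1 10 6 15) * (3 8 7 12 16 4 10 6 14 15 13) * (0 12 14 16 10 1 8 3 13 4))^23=((0 12 10 16)(1 6 4)(7 14 15 8))^23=(0 16 10 12)(1 4 6)(7 8 15 14)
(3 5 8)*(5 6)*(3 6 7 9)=(3 7 9)(5 8 6)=[0, 1, 2, 7, 4, 8, 5, 9, 6, 3]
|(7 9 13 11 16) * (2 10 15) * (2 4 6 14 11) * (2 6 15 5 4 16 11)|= |(2 10 5 4 15 16 7 9 13 6 14)|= 11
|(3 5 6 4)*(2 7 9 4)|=|(2 7 9 4 3 5 6)|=7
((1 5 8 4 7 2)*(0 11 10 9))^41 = ((0 11 10 9)(1 5 8 4 7 2))^41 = (0 11 10 9)(1 2 7 4 8 5)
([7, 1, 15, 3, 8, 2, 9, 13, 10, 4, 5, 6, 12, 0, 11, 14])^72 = [0, 1, 14, 3, 10, 15, 4, 7, 5, 8, 2, 9, 12, 13, 6, 11]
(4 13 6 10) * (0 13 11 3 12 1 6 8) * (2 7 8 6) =[13, 2, 7, 12, 11, 5, 10, 8, 0, 9, 4, 3, 1, 6] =(0 13 6 10 4 11 3 12 1 2 7 8)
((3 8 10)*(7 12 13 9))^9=((3 8 10)(7 12 13 9))^9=(7 12 13 9)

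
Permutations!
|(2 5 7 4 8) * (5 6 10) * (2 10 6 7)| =6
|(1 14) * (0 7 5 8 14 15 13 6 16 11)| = |(0 7 5 8 14 1 15 13 6 16 11)| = 11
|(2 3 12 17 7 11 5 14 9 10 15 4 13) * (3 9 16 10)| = 14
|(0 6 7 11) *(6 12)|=|(0 12 6 7 11)|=5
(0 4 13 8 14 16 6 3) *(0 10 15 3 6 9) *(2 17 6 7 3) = (0 4 13 8 14 16 9)(2 17 6 7 3 10 15) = [4, 1, 17, 10, 13, 5, 7, 3, 14, 0, 15, 11, 12, 8, 16, 2, 9, 6]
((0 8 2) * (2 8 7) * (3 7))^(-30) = ((8)(0 3 7 2))^(-30) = (8)(0 7)(2 3)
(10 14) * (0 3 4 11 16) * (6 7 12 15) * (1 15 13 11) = [3, 15, 2, 4, 1, 5, 7, 12, 8, 9, 14, 16, 13, 11, 10, 6, 0] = (0 3 4 1 15 6 7 12 13 11 16)(10 14)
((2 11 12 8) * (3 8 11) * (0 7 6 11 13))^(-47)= (0 7 6 11 12 13)(2 3 8)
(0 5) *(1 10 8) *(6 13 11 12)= (0 5)(1 10 8)(6 13 11 12)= [5, 10, 2, 3, 4, 0, 13, 7, 1, 9, 8, 12, 6, 11]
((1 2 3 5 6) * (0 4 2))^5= (0 6 3 4 1 5 2)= ((0 4 2 3 5 6 1))^5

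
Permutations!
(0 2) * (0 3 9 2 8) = (0 8)(2 3 9) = [8, 1, 3, 9, 4, 5, 6, 7, 0, 2]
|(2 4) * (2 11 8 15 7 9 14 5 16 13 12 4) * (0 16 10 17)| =14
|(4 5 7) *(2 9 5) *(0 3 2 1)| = 8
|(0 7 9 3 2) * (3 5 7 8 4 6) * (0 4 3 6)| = 15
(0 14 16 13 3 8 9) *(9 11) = (0 14 16 13 3 8 11 9) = [14, 1, 2, 8, 4, 5, 6, 7, 11, 0, 10, 9, 12, 3, 16, 15, 13]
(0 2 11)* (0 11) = [2, 1, 0, 3, 4, 5, 6, 7, 8, 9, 10, 11] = (11)(0 2)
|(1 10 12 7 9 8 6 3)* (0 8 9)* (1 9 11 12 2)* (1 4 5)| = |(0 8 6 3 9 11 12 7)(1 10 2 4 5)| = 40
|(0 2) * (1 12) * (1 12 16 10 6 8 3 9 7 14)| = |(0 2)(1 16 10 6 8 3 9 7 14)| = 18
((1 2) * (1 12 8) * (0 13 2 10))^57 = ((0 13 2 12 8 1 10))^57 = (0 13 2 12 8 1 10)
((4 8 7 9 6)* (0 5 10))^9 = (10)(4 6 9 7 8)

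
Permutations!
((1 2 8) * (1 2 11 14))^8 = (1 14 11)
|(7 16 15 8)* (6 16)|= |(6 16 15 8 7)|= 5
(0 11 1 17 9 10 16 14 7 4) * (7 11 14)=(0 14 11 1 17 9 10 16 7 4)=[14, 17, 2, 3, 0, 5, 6, 4, 8, 10, 16, 1, 12, 13, 11, 15, 7, 9]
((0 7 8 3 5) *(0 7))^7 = (3 8 7 5)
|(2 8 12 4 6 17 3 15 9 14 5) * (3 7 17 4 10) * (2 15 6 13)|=8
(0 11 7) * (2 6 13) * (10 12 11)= (0 10 12 11 7)(2 6 13)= [10, 1, 6, 3, 4, 5, 13, 0, 8, 9, 12, 7, 11, 2]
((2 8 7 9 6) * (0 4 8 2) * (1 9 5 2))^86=((0 4 8 7 5 2 1 9 6))^86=(0 2 4 1 8 9 7 6 5)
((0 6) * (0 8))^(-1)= ((0 6 8))^(-1)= (0 8 6)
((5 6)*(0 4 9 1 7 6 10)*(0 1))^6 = (1 7 6 5 10)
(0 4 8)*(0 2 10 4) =(2 10 4 8) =[0, 1, 10, 3, 8, 5, 6, 7, 2, 9, 4]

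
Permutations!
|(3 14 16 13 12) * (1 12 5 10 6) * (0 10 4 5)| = 18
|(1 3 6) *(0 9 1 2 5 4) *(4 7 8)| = |(0 9 1 3 6 2 5 7 8 4)| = 10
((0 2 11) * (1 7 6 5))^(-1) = (0 11 2)(1 5 6 7)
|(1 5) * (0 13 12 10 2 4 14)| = |(0 13 12 10 2 4 14)(1 5)| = 14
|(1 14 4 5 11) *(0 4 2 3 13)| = 9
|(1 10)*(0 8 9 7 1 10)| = |(10)(0 8 9 7 1)| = 5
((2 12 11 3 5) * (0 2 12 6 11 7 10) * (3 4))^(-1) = (0 10 7 12 5 3 4 11 6 2)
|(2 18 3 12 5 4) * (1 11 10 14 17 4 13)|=12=|(1 11 10 14 17 4 2 18 3 12 5 13)|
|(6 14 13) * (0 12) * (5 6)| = |(0 12)(5 6 14 13)| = 4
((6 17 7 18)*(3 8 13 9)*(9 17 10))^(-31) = ((3 8 13 17 7 18 6 10 9))^(-31) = (3 18 8 6 13 10 17 9 7)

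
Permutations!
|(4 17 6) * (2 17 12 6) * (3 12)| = 4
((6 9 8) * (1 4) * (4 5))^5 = ((1 5 4)(6 9 8))^5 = (1 4 5)(6 8 9)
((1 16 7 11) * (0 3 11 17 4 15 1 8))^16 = (1 4 7)(15 17 16)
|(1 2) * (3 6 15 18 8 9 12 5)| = 8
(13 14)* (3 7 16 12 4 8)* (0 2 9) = (0 2 9)(3 7 16 12 4 8)(13 14) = [2, 1, 9, 7, 8, 5, 6, 16, 3, 0, 10, 11, 4, 14, 13, 15, 12]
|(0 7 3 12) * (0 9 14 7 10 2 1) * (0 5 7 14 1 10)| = |(14)(1 5 7 3 12 9)(2 10)| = 6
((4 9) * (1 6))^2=((1 6)(4 9))^2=(9)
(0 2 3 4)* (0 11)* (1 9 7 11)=(0 2 3 4 1 9 7 11)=[2, 9, 3, 4, 1, 5, 6, 11, 8, 7, 10, 0]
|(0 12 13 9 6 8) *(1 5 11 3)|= |(0 12 13 9 6 8)(1 5 11 3)|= 12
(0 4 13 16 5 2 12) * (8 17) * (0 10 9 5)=(0 4 13 16)(2 12 10 9 5)(8 17)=[4, 1, 12, 3, 13, 2, 6, 7, 17, 5, 9, 11, 10, 16, 14, 15, 0, 8]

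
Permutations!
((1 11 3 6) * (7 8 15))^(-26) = (1 3)(6 11)(7 8 15)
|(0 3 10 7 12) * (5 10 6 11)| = |(0 3 6 11 5 10 7 12)| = 8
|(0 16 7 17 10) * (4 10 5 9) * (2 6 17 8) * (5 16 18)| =6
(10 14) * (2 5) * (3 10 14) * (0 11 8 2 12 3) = (14)(0 11 8 2 5 12 3 10) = [11, 1, 5, 10, 4, 12, 6, 7, 2, 9, 0, 8, 3, 13, 14]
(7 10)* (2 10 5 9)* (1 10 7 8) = [0, 10, 7, 3, 4, 9, 6, 5, 1, 2, 8] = (1 10 8)(2 7 5 9)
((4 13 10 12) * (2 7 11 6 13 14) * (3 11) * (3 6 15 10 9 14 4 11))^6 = (10 11)(12 15)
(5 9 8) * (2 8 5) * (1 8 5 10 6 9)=(1 8 2 5)(6 9 10)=[0, 8, 5, 3, 4, 1, 9, 7, 2, 10, 6]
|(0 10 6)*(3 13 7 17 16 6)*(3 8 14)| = 10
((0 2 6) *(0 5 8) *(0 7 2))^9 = ((2 6 5 8 7))^9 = (2 7 8 5 6)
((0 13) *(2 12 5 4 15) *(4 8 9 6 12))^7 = (0 13)(2 4 15)(5 9 12 8 6)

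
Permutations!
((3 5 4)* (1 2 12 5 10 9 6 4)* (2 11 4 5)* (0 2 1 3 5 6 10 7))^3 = (0 1 5)(2 11 3)(4 7 12)(9 10)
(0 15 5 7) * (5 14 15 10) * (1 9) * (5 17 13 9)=(0 10 17 13 9 1 5 7)(14 15)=[10, 5, 2, 3, 4, 7, 6, 0, 8, 1, 17, 11, 12, 9, 15, 14, 16, 13]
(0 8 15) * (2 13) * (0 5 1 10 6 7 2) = [8, 10, 13, 3, 4, 1, 7, 2, 15, 9, 6, 11, 12, 0, 14, 5] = (0 8 15 5 1 10 6 7 2 13)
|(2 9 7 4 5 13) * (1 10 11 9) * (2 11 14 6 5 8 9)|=|(1 10 14 6 5 13 11 2)(4 8 9 7)|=8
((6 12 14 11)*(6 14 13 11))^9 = (6 14 11 13 12)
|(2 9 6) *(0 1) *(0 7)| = |(0 1 7)(2 9 6)| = 3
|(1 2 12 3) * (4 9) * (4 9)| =4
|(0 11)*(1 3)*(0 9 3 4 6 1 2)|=|(0 11 9 3 2)(1 4 6)|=15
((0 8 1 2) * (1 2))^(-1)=((0 8 2))^(-1)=(0 2 8)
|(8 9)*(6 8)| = 3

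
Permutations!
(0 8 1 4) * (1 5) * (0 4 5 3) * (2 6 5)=[8, 2, 6, 0, 4, 1, 5, 7, 3]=(0 8 3)(1 2 6 5)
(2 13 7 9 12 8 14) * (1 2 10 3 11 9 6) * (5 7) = (1 2 13 5 7 6)(3 11 9 12 8 14 10) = [0, 2, 13, 11, 4, 7, 1, 6, 14, 12, 3, 9, 8, 5, 10]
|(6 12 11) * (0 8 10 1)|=12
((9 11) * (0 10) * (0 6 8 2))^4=(11)(0 2 8 6 10)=((0 10 6 8 2)(9 11))^4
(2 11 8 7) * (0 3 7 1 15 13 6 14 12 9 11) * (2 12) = (0 3 7 12 9 11 8 1 15 13 6 14 2) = [3, 15, 0, 7, 4, 5, 14, 12, 1, 11, 10, 8, 9, 6, 2, 13]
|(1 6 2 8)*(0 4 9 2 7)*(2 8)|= 7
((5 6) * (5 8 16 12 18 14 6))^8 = ((6 8 16 12 18 14))^8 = (6 16 18)(8 12 14)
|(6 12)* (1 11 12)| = 4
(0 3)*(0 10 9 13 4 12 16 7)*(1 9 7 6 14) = (0 3 10 7)(1 9 13 4 12 16 6 14) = [3, 9, 2, 10, 12, 5, 14, 0, 8, 13, 7, 11, 16, 4, 1, 15, 6]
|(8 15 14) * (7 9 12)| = 3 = |(7 9 12)(8 15 14)|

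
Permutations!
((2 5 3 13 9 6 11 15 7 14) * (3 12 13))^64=(2 9 7 12 11)(5 6 14 13 15)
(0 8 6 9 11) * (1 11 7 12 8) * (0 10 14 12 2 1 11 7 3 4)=(0 11 10 14 12 8 6 9 3 4)(1 7 2)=[11, 7, 1, 4, 0, 5, 9, 2, 6, 3, 14, 10, 8, 13, 12]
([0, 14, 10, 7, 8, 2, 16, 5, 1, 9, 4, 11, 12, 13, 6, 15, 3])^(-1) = [0, 8, 5, 16, 10, 7, 14, 3, 4, 9, 2, 11, 12, 13, 1, 15, 6]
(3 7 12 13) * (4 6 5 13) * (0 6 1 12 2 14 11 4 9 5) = (0 6)(1 12 9 5 13 3 7 2 14 11 4) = [6, 12, 14, 7, 1, 13, 0, 2, 8, 5, 10, 4, 9, 3, 11]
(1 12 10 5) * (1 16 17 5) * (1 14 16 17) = (1 12 10 14 16)(5 17) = [0, 12, 2, 3, 4, 17, 6, 7, 8, 9, 14, 11, 10, 13, 16, 15, 1, 5]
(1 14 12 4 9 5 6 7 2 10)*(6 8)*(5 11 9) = (1 14 12 4 5 8 6 7 2 10)(9 11) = [0, 14, 10, 3, 5, 8, 7, 2, 6, 11, 1, 9, 4, 13, 12]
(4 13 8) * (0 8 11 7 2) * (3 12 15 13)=(0 8 4 3 12 15 13 11 7 2)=[8, 1, 0, 12, 3, 5, 6, 2, 4, 9, 10, 7, 15, 11, 14, 13]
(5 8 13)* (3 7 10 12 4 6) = (3 7 10 12 4 6)(5 8 13) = [0, 1, 2, 7, 6, 8, 3, 10, 13, 9, 12, 11, 4, 5]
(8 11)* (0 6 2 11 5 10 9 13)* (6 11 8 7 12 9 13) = (0 11 7 12 9 6 2 8 5 10 13) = [11, 1, 8, 3, 4, 10, 2, 12, 5, 6, 13, 7, 9, 0]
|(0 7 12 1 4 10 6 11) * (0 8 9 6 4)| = |(0 7 12 1)(4 10)(6 11 8 9)| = 4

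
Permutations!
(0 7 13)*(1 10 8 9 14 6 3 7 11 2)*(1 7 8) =[11, 10, 7, 8, 4, 5, 3, 13, 9, 14, 1, 2, 12, 0, 6] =(0 11 2 7 13)(1 10)(3 8 9 14 6)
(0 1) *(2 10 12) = (0 1)(2 10 12) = [1, 0, 10, 3, 4, 5, 6, 7, 8, 9, 12, 11, 2]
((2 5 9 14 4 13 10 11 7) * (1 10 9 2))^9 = (1 10 11 7)(2 5)(4 13 9 14)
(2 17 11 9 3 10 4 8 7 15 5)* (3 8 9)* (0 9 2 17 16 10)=[9, 1, 16, 0, 2, 17, 6, 15, 7, 8, 4, 3, 12, 13, 14, 5, 10, 11]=(0 9 8 7 15 5 17 11 3)(2 16 10 4)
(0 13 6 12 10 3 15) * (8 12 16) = (0 13 6 16 8 12 10 3 15) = [13, 1, 2, 15, 4, 5, 16, 7, 12, 9, 3, 11, 10, 6, 14, 0, 8]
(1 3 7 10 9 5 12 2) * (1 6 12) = (1 3 7 10 9 5)(2 6 12) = [0, 3, 6, 7, 4, 1, 12, 10, 8, 5, 9, 11, 2]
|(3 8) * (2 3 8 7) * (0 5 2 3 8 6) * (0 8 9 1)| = 10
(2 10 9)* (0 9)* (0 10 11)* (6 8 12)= (0 9 2 11)(6 8 12)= [9, 1, 11, 3, 4, 5, 8, 7, 12, 2, 10, 0, 6]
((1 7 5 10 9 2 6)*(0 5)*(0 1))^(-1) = (0 6 2 9 10 5)(1 7)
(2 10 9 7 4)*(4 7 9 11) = (2 10 11 4) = [0, 1, 10, 3, 2, 5, 6, 7, 8, 9, 11, 4]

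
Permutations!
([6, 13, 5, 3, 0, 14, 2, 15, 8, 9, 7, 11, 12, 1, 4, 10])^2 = (0 2 14)(4 6 5)(7 10 15)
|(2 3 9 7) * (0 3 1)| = 6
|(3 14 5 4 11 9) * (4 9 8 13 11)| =|(3 14 5 9)(8 13 11)| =12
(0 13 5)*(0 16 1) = (0 13 5 16 1) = [13, 0, 2, 3, 4, 16, 6, 7, 8, 9, 10, 11, 12, 5, 14, 15, 1]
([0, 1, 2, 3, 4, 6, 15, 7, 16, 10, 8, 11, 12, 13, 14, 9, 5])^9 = [0, 1, 2, 3, 4, 15, 9, 7, 5, 8, 16, 11, 12, 13, 14, 10, 6]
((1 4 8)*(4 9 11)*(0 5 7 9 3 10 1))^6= (0 8 4 11 9 7 5)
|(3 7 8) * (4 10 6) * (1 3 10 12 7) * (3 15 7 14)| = |(1 15 7 8 10 6 4 12 14 3)| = 10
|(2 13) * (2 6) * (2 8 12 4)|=|(2 13 6 8 12 4)|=6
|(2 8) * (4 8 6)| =|(2 6 4 8)| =4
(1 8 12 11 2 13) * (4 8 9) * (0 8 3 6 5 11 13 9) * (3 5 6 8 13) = (0 13 1)(2 9 4 5 11)(3 8 12) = [13, 0, 9, 8, 5, 11, 6, 7, 12, 4, 10, 2, 3, 1]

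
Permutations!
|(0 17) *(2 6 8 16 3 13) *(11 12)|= |(0 17)(2 6 8 16 3 13)(11 12)|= 6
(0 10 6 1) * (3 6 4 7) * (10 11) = (0 11 10 4 7 3 6 1) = [11, 0, 2, 6, 7, 5, 1, 3, 8, 9, 4, 10]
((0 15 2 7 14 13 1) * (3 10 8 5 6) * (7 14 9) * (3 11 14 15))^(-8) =((0 3 10 8 5 6 11 14 13 1)(2 15)(7 9))^(-8) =(15)(0 10 5 11 13)(1 3 8 6 14)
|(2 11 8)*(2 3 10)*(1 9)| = 10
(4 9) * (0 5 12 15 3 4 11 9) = (0 5 12 15 3 4)(9 11) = [5, 1, 2, 4, 0, 12, 6, 7, 8, 11, 10, 9, 15, 13, 14, 3]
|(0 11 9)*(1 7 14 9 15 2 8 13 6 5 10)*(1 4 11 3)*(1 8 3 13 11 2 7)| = |(0 13 6 5 10 4 2 3 8 11 15 7 14 9)| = 14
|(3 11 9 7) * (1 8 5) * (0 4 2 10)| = 12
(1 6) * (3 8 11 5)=[0, 6, 2, 8, 4, 3, 1, 7, 11, 9, 10, 5]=(1 6)(3 8 11 5)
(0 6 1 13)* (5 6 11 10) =(0 11 10 5 6 1 13) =[11, 13, 2, 3, 4, 6, 1, 7, 8, 9, 5, 10, 12, 0]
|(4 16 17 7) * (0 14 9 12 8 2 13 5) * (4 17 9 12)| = 42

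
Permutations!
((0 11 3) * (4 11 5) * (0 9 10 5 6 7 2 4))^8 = (0 10 3 4 7)(2 6 5 9 11)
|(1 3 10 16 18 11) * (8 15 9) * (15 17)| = 12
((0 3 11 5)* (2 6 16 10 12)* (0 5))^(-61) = (0 11 3)(2 12 10 16 6)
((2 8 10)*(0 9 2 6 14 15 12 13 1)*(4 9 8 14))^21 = ((0 8 10 6 4 9 2 14 15 12 13 1))^21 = (0 12 2 6)(1 15 9 10)(4 8 13 14)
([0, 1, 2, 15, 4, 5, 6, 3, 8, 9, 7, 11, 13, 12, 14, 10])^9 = (3 15 10 7)(12 13)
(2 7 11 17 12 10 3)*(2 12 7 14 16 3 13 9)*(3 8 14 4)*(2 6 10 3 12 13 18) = (2 4 12 3 13 9 6 10 18)(7 11 17)(8 14 16) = [0, 1, 4, 13, 12, 5, 10, 11, 14, 6, 18, 17, 3, 9, 16, 15, 8, 7, 2]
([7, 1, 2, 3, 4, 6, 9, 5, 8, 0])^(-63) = [5, 1, 2, 3, 4, 9, 0, 6, 8, 7]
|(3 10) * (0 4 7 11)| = 4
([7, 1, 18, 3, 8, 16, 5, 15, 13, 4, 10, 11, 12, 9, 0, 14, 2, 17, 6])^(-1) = (0 14 15 7)(2 16 5 6 18)(4 9 13 8)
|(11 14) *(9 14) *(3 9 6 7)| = 6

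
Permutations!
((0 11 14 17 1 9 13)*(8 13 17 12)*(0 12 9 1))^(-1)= (0 17 9 14 11)(8 12 13)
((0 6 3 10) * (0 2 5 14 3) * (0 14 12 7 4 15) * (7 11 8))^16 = ((0 6 14 3 10 2 5 12 11 8 7 4 15))^16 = (0 3 5 8 15 14 2 11 4 6 10 12 7)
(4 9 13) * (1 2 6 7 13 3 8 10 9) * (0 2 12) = [2, 12, 6, 8, 1, 5, 7, 13, 10, 3, 9, 11, 0, 4] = (0 2 6 7 13 4 1 12)(3 8 10 9)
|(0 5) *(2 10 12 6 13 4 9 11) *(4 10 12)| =8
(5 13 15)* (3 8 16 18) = (3 8 16 18)(5 13 15) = [0, 1, 2, 8, 4, 13, 6, 7, 16, 9, 10, 11, 12, 15, 14, 5, 18, 17, 3]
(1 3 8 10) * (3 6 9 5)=(1 6 9 5 3 8 10)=[0, 6, 2, 8, 4, 3, 9, 7, 10, 5, 1]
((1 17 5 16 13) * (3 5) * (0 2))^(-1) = (0 2)(1 13 16 5 3 17)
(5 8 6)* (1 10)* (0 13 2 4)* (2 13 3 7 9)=(13)(0 3 7 9 2 4)(1 10)(5 8 6)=[3, 10, 4, 7, 0, 8, 5, 9, 6, 2, 1, 11, 12, 13]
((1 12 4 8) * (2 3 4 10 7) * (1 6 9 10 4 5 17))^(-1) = (1 17 5 3 2 7 10 9 6 8 4 12)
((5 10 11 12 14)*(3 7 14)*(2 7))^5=((2 7 14 5 10 11 12 3))^5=(2 11 14 3 10 7 12 5)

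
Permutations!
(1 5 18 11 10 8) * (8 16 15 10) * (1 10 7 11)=(1 5 18)(7 11 8 10 16 15)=[0, 5, 2, 3, 4, 18, 6, 11, 10, 9, 16, 8, 12, 13, 14, 7, 15, 17, 1]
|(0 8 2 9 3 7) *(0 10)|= 7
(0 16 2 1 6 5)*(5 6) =(0 16 2 1 5) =[16, 5, 1, 3, 4, 0, 6, 7, 8, 9, 10, 11, 12, 13, 14, 15, 2]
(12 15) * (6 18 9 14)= (6 18 9 14)(12 15)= [0, 1, 2, 3, 4, 5, 18, 7, 8, 14, 10, 11, 15, 13, 6, 12, 16, 17, 9]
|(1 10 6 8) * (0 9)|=|(0 9)(1 10 6 8)|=4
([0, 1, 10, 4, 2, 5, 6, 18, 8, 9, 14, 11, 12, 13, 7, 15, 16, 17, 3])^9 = (2 14 18 4 10 7 3)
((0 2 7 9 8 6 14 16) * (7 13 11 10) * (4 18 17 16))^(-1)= ((0 2 13 11 10 7 9 8 6 14 4 18 17 16))^(-1)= (0 16 17 18 4 14 6 8 9 7 10 11 13 2)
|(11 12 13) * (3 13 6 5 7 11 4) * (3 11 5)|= 6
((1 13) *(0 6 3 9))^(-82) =((0 6 3 9)(1 13))^(-82) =(13)(0 3)(6 9)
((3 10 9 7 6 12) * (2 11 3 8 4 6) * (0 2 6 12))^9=(12)(0 2 11 3 10 9 7 6)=((0 2 11 3 10 9 7 6)(4 12 8))^9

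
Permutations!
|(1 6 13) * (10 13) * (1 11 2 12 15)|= 8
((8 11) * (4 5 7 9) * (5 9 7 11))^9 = (11)(4 9)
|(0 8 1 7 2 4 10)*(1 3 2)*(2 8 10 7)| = |(0 10)(1 2 4 7)(3 8)| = 4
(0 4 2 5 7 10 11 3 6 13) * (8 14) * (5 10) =(0 4 2 10 11 3 6 13)(5 7)(8 14) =[4, 1, 10, 6, 2, 7, 13, 5, 14, 9, 11, 3, 12, 0, 8]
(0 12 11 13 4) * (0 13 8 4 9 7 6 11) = [12, 1, 2, 3, 13, 5, 11, 6, 4, 7, 10, 8, 0, 9] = (0 12)(4 13 9 7 6 11 8)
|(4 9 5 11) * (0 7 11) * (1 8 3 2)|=12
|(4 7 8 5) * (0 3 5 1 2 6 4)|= |(0 3 5)(1 2 6 4 7 8)|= 6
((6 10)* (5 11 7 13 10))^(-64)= ((5 11 7 13 10 6))^(-64)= (5 7 10)(6 11 13)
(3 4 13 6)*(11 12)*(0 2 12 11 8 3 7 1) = [2, 0, 12, 4, 13, 5, 7, 1, 3, 9, 10, 11, 8, 6] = (0 2 12 8 3 4 13 6 7 1)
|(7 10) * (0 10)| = 3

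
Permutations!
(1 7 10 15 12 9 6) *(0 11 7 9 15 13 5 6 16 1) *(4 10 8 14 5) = (0 11 7 8 14 5 6)(1 9 16)(4 10 13)(12 15) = [11, 9, 2, 3, 10, 6, 0, 8, 14, 16, 13, 7, 15, 4, 5, 12, 1]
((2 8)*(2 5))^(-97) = ((2 8 5))^(-97) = (2 5 8)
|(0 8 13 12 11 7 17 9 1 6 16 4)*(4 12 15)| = 40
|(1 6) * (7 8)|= 2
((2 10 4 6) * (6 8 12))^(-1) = (2 6 12 8 4 10)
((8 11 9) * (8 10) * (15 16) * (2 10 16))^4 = (2 9 10 16 8 15 11) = ((2 10 8 11 9 16 15))^4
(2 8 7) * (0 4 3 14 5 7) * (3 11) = (0 4 11 3 14 5 7 2 8) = [4, 1, 8, 14, 11, 7, 6, 2, 0, 9, 10, 3, 12, 13, 5]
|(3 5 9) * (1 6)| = 6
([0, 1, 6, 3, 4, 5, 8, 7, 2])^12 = (8)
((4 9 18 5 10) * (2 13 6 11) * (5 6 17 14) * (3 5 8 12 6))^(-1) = (2 11 6 12 8 14 17 13)(3 18 9 4 10 5)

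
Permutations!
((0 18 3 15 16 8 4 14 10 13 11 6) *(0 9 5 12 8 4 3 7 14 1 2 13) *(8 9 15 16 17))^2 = (0 7 10 18 14)(1 13 6 17 3 4 2 11 15 8 16)(5 9 12)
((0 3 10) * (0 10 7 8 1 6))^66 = ((10)(0 3 7 8 1 6))^66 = (10)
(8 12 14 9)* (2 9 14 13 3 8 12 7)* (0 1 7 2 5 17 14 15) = (0 1 7 5 17 14 15)(2 9 12 13 3 8) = [1, 7, 9, 8, 4, 17, 6, 5, 2, 12, 10, 11, 13, 3, 15, 0, 16, 14]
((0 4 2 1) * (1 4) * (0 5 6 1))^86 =(1 6 5)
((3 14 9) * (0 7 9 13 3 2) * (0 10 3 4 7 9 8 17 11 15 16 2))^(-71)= (0 9)(2 10 3 14 13 4 7 8 17 11 15 16)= ((0 9)(2 10 3 14 13 4 7 8 17 11 15 16))^(-71)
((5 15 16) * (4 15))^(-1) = (4 5 16 15)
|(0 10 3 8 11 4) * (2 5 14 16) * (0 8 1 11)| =28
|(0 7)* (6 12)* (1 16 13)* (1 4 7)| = 6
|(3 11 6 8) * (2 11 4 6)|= 4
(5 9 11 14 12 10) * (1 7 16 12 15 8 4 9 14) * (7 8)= [0, 8, 2, 3, 9, 14, 6, 16, 4, 11, 5, 1, 10, 13, 15, 7, 12]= (1 8 4 9 11)(5 14 15 7 16 12 10)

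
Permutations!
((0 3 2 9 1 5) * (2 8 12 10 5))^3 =((0 3 8 12 10 5)(1 2 9))^3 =(0 12)(3 10)(5 8)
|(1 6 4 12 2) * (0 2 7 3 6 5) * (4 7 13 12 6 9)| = 20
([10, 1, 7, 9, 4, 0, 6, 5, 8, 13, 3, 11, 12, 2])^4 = [13, 1, 10, 7, 4, 9, 6, 3, 8, 5, 2, 11, 12, 0]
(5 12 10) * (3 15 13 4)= (3 15 13 4)(5 12 10)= [0, 1, 2, 15, 3, 12, 6, 7, 8, 9, 5, 11, 10, 4, 14, 13]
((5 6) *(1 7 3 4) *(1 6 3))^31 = (1 7)(3 5 6 4) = ((1 7)(3 4 6 5))^31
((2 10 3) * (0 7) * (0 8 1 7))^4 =((1 7 8)(2 10 3))^4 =(1 7 8)(2 10 3)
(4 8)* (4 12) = [0, 1, 2, 3, 8, 5, 6, 7, 12, 9, 10, 11, 4] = (4 8 12)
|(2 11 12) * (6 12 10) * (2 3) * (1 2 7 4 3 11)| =12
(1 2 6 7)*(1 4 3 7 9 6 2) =(3 7 4)(6 9) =[0, 1, 2, 7, 3, 5, 9, 4, 8, 6]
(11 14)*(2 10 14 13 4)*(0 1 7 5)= (0 1 7 5)(2 10 14 11 13 4)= [1, 7, 10, 3, 2, 0, 6, 5, 8, 9, 14, 13, 12, 4, 11]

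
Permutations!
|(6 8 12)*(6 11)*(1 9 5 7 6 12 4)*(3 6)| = 8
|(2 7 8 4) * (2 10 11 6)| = 7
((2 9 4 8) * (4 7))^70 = ((2 9 7 4 8))^70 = (9)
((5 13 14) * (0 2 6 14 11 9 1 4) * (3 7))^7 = (0 9 5 2 1 13 6 4 11 14)(3 7)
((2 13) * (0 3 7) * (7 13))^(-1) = (0 7 2 13 3)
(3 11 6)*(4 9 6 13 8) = (3 11 13 8 4 9 6) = [0, 1, 2, 11, 9, 5, 3, 7, 4, 6, 10, 13, 12, 8]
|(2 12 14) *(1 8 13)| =3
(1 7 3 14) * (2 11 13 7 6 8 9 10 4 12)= (1 6 8 9 10 4 12 2 11 13 7 3 14)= [0, 6, 11, 14, 12, 5, 8, 3, 9, 10, 4, 13, 2, 7, 1]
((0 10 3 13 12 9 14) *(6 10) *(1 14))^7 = (0 1 12 3 6 14 9 13 10)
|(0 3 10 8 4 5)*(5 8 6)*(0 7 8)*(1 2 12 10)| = 11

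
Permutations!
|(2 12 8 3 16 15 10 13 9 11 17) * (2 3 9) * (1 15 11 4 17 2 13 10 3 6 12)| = 6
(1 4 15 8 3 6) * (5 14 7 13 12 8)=[0, 4, 2, 6, 15, 14, 1, 13, 3, 9, 10, 11, 8, 12, 7, 5]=(1 4 15 5 14 7 13 12 8 3 6)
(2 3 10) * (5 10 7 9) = (2 3 7 9 5 10) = [0, 1, 3, 7, 4, 10, 6, 9, 8, 5, 2]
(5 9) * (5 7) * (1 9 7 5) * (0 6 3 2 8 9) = (0 6 3 2 8 9 5 7 1) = [6, 0, 8, 2, 4, 7, 3, 1, 9, 5]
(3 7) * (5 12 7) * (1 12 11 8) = (1 12 7 3 5 11 8) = [0, 12, 2, 5, 4, 11, 6, 3, 1, 9, 10, 8, 7]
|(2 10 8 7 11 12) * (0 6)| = 6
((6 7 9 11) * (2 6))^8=(2 9 6 11 7)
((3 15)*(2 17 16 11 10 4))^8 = (2 16 10)(4 17 11)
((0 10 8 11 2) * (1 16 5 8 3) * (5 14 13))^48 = (0 16 8 10 14 11 3 13 2 1 5) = ((0 10 3 1 16 14 13 5 8 11 2))^48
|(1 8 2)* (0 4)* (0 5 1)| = |(0 4 5 1 8 2)| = 6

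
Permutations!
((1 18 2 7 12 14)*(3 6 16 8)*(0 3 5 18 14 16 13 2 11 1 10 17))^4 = ((0 3 6 13 2 7 12 16 8 5 18 11 1 14 10 17))^4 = (0 2 8 1)(3 7 5 14)(6 12 18 10)(11 17 13 16)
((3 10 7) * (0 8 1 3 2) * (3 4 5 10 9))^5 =(0 10 1 2 5 8 7 4)(3 9)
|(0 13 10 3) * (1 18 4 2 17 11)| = 12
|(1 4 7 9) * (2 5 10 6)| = 4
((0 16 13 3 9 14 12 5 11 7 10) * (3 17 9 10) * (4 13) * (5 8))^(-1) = ((0 16 4 13 17 9 14 12 8 5 11 7 3 10))^(-1) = (0 10 3 7 11 5 8 12 14 9 17 13 4 16)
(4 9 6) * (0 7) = (0 7)(4 9 6) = [7, 1, 2, 3, 9, 5, 4, 0, 8, 6]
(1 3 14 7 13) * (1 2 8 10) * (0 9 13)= (0 9 13 2 8 10 1 3 14 7)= [9, 3, 8, 14, 4, 5, 6, 0, 10, 13, 1, 11, 12, 2, 7]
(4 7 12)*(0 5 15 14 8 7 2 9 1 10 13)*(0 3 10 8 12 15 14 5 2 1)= (0 2 9)(1 8 7 15 5 14 12 4)(3 10 13)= [2, 8, 9, 10, 1, 14, 6, 15, 7, 0, 13, 11, 4, 3, 12, 5]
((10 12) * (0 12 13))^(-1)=((0 12 10 13))^(-1)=(0 13 10 12)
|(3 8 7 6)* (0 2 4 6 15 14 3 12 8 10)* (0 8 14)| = |(0 2 4 6 12 14 3 10 8 7 15)| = 11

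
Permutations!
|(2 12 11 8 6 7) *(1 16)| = |(1 16)(2 12 11 8 6 7)| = 6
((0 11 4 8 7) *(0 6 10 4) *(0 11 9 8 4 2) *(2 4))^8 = (11)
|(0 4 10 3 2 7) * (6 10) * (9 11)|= 14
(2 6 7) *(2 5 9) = [0, 1, 6, 3, 4, 9, 7, 5, 8, 2] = (2 6 7 5 9)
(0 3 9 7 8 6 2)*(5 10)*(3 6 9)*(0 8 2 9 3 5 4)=(0 6 9 7 2 8 3 5 10 4)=[6, 1, 8, 5, 0, 10, 9, 2, 3, 7, 4]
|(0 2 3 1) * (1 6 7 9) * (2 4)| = |(0 4 2 3 6 7 9 1)| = 8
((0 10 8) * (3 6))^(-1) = ((0 10 8)(3 6))^(-1) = (0 8 10)(3 6)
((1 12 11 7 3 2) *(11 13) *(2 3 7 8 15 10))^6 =(1 10 8 13)(2 15 11 12)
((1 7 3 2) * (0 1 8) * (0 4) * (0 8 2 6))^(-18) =(8)(0 7 6 1 3)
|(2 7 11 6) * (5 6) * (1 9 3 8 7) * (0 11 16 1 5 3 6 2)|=18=|(0 11 3 8 7 16 1 9 6)(2 5)|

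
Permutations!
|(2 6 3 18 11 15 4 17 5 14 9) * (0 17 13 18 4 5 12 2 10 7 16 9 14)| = |(0 17 12 2 6 3 4 13 18 11 15 5)(7 16 9 10)| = 12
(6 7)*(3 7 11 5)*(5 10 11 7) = (3 5)(6 7)(10 11) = [0, 1, 2, 5, 4, 3, 7, 6, 8, 9, 11, 10]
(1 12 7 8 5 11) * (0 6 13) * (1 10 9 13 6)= (0 1 12 7 8 5 11 10 9 13)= [1, 12, 2, 3, 4, 11, 6, 8, 5, 13, 9, 10, 7, 0]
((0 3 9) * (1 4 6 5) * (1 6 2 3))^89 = ((0 1 4 2 3 9)(5 6))^89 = (0 9 3 2 4 1)(5 6)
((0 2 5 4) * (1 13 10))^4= (1 13 10)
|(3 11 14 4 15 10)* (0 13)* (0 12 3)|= 9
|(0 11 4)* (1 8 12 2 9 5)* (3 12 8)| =|(0 11 4)(1 3 12 2 9 5)| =6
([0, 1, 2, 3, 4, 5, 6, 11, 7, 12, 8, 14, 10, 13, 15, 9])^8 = (15)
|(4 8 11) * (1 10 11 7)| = 6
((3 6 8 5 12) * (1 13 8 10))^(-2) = ((1 13 8 5 12 3 6 10))^(-2) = (1 6 12 8)(3 5 13 10)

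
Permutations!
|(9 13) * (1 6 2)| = 6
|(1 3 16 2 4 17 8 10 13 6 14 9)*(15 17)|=13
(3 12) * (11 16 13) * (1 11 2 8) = (1 11 16 13 2 8)(3 12) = [0, 11, 8, 12, 4, 5, 6, 7, 1, 9, 10, 16, 3, 2, 14, 15, 13]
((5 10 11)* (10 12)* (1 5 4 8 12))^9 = (1 5)(4 11 10 12 8)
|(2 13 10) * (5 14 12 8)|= |(2 13 10)(5 14 12 8)|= 12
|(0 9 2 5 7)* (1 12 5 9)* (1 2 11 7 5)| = |(0 2 9 11 7)(1 12)| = 10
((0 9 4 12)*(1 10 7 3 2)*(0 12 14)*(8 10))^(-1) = (0 14 4 9)(1 2 3 7 10 8)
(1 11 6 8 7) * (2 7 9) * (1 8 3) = (1 11 6 3)(2 7 8 9) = [0, 11, 7, 1, 4, 5, 3, 8, 9, 2, 10, 6]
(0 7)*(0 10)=(0 7 10)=[7, 1, 2, 3, 4, 5, 6, 10, 8, 9, 0]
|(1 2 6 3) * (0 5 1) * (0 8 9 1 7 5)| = 6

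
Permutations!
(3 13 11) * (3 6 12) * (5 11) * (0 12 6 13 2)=(0 12 3 2)(5 11 13)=[12, 1, 0, 2, 4, 11, 6, 7, 8, 9, 10, 13, 3, 5]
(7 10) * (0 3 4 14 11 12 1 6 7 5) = (0 3 4 14 11 12 1 6 7 10 5) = [3, 6, 2, 4, 14, 0, 7, 10, 8, 9, 5, 12, 1, 13, 11]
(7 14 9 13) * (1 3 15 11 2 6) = [0, 3, 6, 15, 4, 5, 1, 14, 8, 13, 10, 2, 12, 7, 9, 11] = (1 3 15 11 2 6)(7 14 9 13)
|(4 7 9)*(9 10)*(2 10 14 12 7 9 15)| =|(2 10 15)(4 9)(7 14 12)| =6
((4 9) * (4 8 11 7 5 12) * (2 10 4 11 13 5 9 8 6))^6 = (2 12 10 11 4 7 8 9 13 6 5)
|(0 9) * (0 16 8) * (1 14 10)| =|(0 9 16 8)(1 14 10)| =12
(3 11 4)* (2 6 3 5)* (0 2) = (0 2 6 3 11 4 5) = [2, 1, 6, 11, 5, 0, 3, 7, 8, 9, 10, 4]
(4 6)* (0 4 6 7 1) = (0 4 7 1) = [4, 0, 2, 3, 7, 5, 6, 1]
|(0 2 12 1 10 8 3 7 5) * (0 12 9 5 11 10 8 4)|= |(0 2 9 5 12 1 8 3 7 11 10 4)|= 12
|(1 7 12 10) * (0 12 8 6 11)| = |(0 12 10 1 7 8 6 11)| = 8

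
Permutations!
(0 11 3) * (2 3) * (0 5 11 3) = (0 3 5 11 2) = [3, 1, 0, 5, 4, 11, 6, 7, 8, 9, 10, 2]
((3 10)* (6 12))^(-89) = (3 10)(6 12) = ((3 10)(6 12))^(-89)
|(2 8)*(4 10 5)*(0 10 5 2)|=4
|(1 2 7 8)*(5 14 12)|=|(1 2 7 8)(5 14 12)|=12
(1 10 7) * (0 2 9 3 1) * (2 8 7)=(0 8 7)(1 10 2 9 3)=[8, 10, 9, 1, 4, 5, 6, 0, 7, 3, 2]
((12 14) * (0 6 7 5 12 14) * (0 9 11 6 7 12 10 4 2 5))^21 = (14)(0 7)(2 5 10 4)(6 12 9 11)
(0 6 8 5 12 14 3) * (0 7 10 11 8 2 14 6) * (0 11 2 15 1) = (0 11 8 5 12 6 15 1)(2 14 3 7 10) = [11, 0, 14, 7, 4, 12, 15, 10, 5, 9, 2, 8, 6, 13, 3, 1]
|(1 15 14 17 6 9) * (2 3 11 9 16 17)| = |(1 15 14 2 3 11 9)(6 16 17)| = 21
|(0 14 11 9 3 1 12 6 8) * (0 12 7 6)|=|(0 14 11 9 3 1 7 6 8 12)|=10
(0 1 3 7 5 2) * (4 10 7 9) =[1, 3, 0, 9, 10, 2, 6, 5, 8, 4, 7] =(0 1 3 9 4 10 7 5 2)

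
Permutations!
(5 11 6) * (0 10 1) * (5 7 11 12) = (0 10 1)(5 12)(6 7 11) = [10, 0, 2, 3, 4, 12, 7, 11, 8, 9, 1, 6, 5]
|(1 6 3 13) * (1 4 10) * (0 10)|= |(0 10 1 6 3 13 4)|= 7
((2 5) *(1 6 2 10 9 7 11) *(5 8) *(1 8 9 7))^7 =((1 6 2 9)(5 10 7 11 8))^7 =(1 9 2 6)(5 7 8 10 11)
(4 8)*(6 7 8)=[0, 1, 2, 3, 6, 5, 7, 8, 4]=(4 6 7 8)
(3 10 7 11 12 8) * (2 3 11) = (2 3 10 7)(8 11 12) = [0, 1, 3, 10, 4, 5, 6, 2, 11, 9, 7, 12, 8]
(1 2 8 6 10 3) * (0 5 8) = [5, 2, 0, 1, 4, 8, 10, 7, 6, 9, 3] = (0 5 8 6 10 3 1 2)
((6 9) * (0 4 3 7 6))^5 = (0 9 6 7 3 4)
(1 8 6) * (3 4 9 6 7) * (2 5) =[0, 8, 5, 4, 9, 2, 1, 3, 7, 6] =(1 8 7 3 4 9 6)(2 5)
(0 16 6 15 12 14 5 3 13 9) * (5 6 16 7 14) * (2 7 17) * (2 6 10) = [17, 1, 7, 13, 4, 3, 15, 14, 8, 0, 2, 11, 5, 9, 10, 12, 16, 6] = (0 17 6 15 12 5 3 13 9)(2 7 14 10)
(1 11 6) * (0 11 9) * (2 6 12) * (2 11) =(0 2 6 1 9)(11 12) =[2, 9, 6, 3, 4, 5, 1, 7, 8, 0, 10, 12, 11]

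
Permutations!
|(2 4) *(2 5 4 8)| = |(2 8)(4 5)| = 2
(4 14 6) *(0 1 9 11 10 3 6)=(0 1 9 11 10 3 6 4 14)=[1, 9, 2, 6, 14, 5, 4, 7, 8, 11, 3, 10, 12, 13, 0]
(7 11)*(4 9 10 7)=[0, 1, 2, 3, 9, 5, 6, 11, 8, 10, 7, 4]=(4 9 10 7 11)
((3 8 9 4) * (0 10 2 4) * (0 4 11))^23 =((0 10 2 11)(3 8 9 4))^23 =(0 11 2 10)(3 4 9 8)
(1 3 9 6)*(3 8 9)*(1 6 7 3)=(1 8 9 7 3)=[0, 8, 2, 1, 4, 5, 6, 3, 9, 7]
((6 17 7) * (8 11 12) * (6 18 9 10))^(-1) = ((6 17 7 18 9 10)(8 11 12))^(-1) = (6 10 9 18 7 17)(8 12 11)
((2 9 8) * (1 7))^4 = ((1 7)(2 9 8))^4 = (2 9 8)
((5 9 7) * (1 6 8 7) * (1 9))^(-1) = (9)(1 5 7 8 6)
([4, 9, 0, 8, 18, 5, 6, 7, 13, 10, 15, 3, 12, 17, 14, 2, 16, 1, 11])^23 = (0 10 17 3 4 15 1 8 18 2 9 13 11)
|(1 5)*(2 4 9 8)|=4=|(1 5)(2 4 9 8)|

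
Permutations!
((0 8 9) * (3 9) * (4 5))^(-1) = (0 9 3 8)(4 5) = ((0 8 3 9)(4 5))^(-1)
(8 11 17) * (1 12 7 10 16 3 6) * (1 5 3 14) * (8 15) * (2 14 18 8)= (1 12 7 10 16 18 8 11 17 15 2 14)(3 6 5)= [0, 12, 14, 6, 4, 3, 5, 10, 11, 9, 16, 17, 7, 13, 1, 2, 18, 15, 8]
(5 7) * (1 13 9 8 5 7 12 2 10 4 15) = [0, 13, 10, 3, 15, 12, 6, 7, 5, 8, 4, 11, 2, 9, 14, 1] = (1 13 9 8 5 12 2 10 4 15)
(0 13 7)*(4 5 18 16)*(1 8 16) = (0 13 7)(1 8 16 4 5 18) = [13, 8, 2, 3, 5, 18, 6, 0, 16, 9, 10, 11, 12, 7, 14, 15, 4, 17, 1]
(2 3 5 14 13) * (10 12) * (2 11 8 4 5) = (2 3)(4 5 14 13 11 8)(10 12) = [0, 1, 3, 2, 5, 14, 6, 7, 4, 9, 12, 8, 10, 11, 13]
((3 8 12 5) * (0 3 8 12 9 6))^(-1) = ((0 3 12 5 8 9 6))^(-1) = (0 6 9 8 5 12 3)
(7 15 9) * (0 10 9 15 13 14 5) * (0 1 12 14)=[10, 12, 2, 3, 4, 1, 6, 13, 8, 7, 9, 11, 14, 0, 5, 15]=(15)(0 10 9 7 13)(1 12 14 5)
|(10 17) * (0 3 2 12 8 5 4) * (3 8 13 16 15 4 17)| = |(0 8 5 17 10 3 2 12 13 16 15 4)| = 12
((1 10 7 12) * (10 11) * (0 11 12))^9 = ((0 11 10 7)(1 12))^9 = (0 11 10 7)(1 12)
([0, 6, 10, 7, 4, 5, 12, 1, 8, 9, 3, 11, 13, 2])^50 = (1 12 2 3)(6 13 10 7)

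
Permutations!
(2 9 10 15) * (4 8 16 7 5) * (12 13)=[0, 1, 9, 3, 8, 4, 6, 5, 16, 10, 15, 11, 13, 12, 14, 2, 7]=(2 9 10 15)(4 8 16 7 5)(12 13)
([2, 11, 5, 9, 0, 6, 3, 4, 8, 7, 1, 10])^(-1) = [4, 10, 0, 6, 7, 2, 5, 9, 8, 3, 11, 1]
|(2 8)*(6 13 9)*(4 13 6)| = 6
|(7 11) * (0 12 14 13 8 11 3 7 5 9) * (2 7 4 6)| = |(0 12 14 13 8 11 5 9)(2 7 3 4 6)| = 40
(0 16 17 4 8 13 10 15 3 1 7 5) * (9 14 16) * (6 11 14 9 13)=(0 13 10 15 3 1 7 5)(4 8 6 11 14 16 17)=[13, 7, 2, 1, 8, 0, 11, 5, 6, 9, 15, 14, 12, 10, 16, 3, 17, 4]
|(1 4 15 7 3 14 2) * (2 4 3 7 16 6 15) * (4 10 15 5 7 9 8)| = 13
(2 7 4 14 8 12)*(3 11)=(2 7 4 14 8 12)(3 11)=[0, 1, 7, 11, 14, 5, 6, 4, 12, 9, 10, 3, 2, 13, 8]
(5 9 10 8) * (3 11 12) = [0, 1, 2, 11, 4, 9, 6, 7, 5, 10, 8, 12, 3] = (3 11 12)(5 9 10 8)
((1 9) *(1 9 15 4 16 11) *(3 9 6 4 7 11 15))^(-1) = (1 11 7 15 16 4 6 9 3)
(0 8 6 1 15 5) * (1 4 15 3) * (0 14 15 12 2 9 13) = (0 8 6 4 12 2 9 13)(1 3)(5 14 15) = [8, 3, 9, 1, 12, 14, 4, 7, 6, 13, 10, 11, 2, 0, 15, 5]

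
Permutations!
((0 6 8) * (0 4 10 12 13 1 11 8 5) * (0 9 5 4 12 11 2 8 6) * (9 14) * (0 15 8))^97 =((0 15 8 12 13 1 2)(4 10 11 6)(5 14 9))^97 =(0 2 1 13 12 8 15)(4 10 11 6)(5 14 9)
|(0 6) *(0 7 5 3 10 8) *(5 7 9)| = 7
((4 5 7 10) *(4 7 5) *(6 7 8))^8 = ((6 7 10 8))^8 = (10)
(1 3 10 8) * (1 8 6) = (1 3 10 6) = [0, 3, 2, 10, 4, 5, 1, 7, 8, 9, 6]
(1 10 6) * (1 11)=(1 10 6 11)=[0, 10, 2, 3, 4, 5, 11, 7, 8, 9, 6, 1]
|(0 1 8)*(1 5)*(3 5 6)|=|(0 6 3 5 1 8)|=6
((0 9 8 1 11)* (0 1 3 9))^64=(11)(3 9 8)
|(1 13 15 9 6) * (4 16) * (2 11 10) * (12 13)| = 6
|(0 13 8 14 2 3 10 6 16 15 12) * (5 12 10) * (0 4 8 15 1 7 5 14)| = 12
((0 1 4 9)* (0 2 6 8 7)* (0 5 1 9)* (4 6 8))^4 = ((0 9 2 8 7 5 1 6 4))^4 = (0 7 4 8 6 2 1 9 5)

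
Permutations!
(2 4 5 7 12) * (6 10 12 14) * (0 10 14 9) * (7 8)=[10, 1, 4, 3, 5, 8, 14, 9, 7, 0, 12, 11, 2, 13, 6]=(0 10 12 2 4 5 8 7 9)(6 14)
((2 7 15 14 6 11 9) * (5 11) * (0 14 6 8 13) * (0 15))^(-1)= (0 7 2 9 11 5 6 15 13 8 14)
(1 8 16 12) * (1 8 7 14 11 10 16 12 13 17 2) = (1 7 14 11 10 16 13 17 2)(8 12) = [0, 7, 1, 3, 4, 5, 6, 14, 12, 9, 16, 10, 8, 17, 11, 15, 13, 2]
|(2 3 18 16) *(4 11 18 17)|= |(2 3 17 4 11 18 16)|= 7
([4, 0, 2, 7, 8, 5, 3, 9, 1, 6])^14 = [8, 4, 2, 9, 1, 5, 7, 6, 0, 3]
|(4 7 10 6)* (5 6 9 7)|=|(4 5 6)(7 10 9)|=3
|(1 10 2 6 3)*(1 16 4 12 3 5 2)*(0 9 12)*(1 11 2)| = 6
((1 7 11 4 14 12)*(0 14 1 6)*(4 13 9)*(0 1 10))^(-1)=(0 10 4 9 13 11 7 1 6 12 14)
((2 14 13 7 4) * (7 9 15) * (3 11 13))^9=(15)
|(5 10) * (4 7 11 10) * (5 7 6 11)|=6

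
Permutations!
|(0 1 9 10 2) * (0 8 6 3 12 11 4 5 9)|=10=|(0 1)(2 8 6 3 12 11 4 5 9 10)|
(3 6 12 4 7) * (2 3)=(2 3 6 12 4 7)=[0, 1, 3, 6, 7, 5, 12, 2, 8, 9, 10, 11, 4]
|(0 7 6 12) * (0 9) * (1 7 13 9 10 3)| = |(0 13 9)(1 7 6 12 10 3)| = 6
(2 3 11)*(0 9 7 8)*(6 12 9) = (0 6 12 9 7 8)(2 3 11) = [6, 1, 3, 11, 4, 5, 12, 8, 0, 7, 10, 2, 9]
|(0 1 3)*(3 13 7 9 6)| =7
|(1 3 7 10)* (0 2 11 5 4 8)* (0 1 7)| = 8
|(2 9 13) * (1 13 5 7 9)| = |(1 13 2)(5 7 9)| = 3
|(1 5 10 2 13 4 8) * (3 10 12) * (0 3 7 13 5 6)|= |(0 3 10 2 5 12 7 13 4 8 1 6)|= 12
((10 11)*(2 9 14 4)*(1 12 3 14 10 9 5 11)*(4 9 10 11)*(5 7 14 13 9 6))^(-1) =(1 10 11 9 13 3 12)(2 4 5 6 14 7)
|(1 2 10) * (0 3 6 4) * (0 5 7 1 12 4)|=|(0 3 6)(1 2 10 12 4 5 7)|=21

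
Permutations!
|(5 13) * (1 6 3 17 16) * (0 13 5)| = |(0 13)(1 6 3 17 16)| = 10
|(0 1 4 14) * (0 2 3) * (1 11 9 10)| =|(0 11 9 10 1 4 14 2 3)| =9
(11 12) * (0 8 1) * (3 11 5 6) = (0 8 1)(3 11 12 5 6) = [8, 0, 2, 11, 4, 6, 3, 7, 1, 9, 10, 12, 5]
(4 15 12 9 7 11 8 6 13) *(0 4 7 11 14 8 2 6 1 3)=(0 4 15 12 9 11 2 6 13 7 14 8 1 3)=[4, 3, 6, 0, 15, 5, 13, 14, 1, 11, 10, 2, 9, 7, 8, 12]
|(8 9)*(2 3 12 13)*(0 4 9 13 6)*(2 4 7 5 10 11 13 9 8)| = 13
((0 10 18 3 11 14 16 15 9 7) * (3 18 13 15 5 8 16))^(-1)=(18)(0 7 9 15 13 10)(3 14 11)(5 16 8)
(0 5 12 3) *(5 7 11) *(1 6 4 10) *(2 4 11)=(0 7 2 4 10 1 6 11 5 12 3)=[7, 6, 4, 0, 10, 12, 11, 2, 8, 9, 1, 5, 3]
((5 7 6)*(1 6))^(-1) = (1 7 5 6)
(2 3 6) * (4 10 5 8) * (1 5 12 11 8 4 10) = (1 5 4)(2 3 6)(8 10 12 11) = [0, 5, 3, 6, 1, 4, 2, 7, 10, 9, 12, 8, 11]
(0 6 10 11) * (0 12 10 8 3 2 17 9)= (0 6 8 3 2 17 9)(10 11 12)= [6, 1, 17, 2, 4, 5, 8, 7, 3, 0, 11, 12, 10, 13, 14, 15, 16, 9]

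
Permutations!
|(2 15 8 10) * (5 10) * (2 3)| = 6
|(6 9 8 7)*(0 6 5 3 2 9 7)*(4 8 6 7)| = |(0 7 5 3 2 9 6 4 8)| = 9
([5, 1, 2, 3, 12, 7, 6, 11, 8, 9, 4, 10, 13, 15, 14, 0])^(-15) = [11, 1, 2, 3, 15, 10, 6, 4, 8, 9, 13, 12, 0, 5, 14, 7]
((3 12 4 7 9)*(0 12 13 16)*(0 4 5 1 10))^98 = (0 1 12 10 5)(3 16 7)(4 9 13)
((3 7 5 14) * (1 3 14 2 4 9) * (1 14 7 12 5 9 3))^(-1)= ((2 4 3 12 5)(7 9 14))^(-1)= (2 5 12 3 4)(7 14 9)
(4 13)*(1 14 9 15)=(1 14 9 15)(4 13)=[0, 14, 2, 3, 13, 5, 6, 7, 8, 15, 10, 11, 12, 4, 9, 1]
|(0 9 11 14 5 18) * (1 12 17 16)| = |(0 9 11 14 5 18)(1 12 17 16)| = 12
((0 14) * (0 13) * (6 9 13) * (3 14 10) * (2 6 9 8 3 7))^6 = ((0 10 7 2 6 8 3 14 9 13))^6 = (0 3 7 9 6)(2 13 8 10 14)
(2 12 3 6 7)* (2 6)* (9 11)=(2 12 3)(6 7)(9 11)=[0, 1, 12, 2, 4, 5, 7, 6, 8, 11, 10, 9, 3]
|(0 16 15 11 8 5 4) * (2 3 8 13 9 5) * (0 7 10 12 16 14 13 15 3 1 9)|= |(0 14 13)(1 9 5 4 7 10 12 16 3 8 2)(11 15)|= 66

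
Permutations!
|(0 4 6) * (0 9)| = 4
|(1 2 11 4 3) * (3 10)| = |(1 2 11 4 10 3)| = 6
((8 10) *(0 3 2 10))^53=(0 10 3 8 2)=((0 3 2 10 8))^53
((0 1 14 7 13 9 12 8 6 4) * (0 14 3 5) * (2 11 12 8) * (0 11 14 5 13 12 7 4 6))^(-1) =(0 8 9 13 3 1)(2 12 7 11 5 4 14)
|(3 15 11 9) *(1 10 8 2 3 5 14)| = 10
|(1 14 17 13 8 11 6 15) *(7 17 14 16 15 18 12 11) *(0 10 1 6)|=36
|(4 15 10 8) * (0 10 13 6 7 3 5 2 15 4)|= 21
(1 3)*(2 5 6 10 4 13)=(1 3)(2 5 6 10 4 13)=[0, 3, 5, 1, 13, 6, 10, 7, 8, 9, 4, 11, 12, 2]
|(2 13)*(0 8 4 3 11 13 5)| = 8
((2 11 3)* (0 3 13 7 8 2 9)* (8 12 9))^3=(0 2 7)(3 11 12)(8 13 9)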